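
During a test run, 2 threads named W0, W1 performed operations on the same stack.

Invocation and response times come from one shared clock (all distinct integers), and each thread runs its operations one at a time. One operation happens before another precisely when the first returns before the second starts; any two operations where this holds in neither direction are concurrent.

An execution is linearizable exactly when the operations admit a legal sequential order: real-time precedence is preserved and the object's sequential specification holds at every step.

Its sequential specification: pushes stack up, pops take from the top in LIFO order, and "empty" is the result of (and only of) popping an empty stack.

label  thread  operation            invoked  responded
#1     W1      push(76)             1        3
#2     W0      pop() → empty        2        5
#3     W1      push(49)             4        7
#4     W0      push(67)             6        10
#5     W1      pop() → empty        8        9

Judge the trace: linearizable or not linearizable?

already the first 9 events (up to #5's response at time 9) admit no linearization; the first 8 still do
checked exhaustively: 3 real-time-consistent orders of 4 completed operations, zero legal stack replays
every completion of the 1 pending operation (#4) was checked; none linearizes
sample order #1, #2, #3, #5 (pending dropped) stalls at step 2 — #2 pop() → empty has no legal effect
sample order #1, #3, #2, #5 (pending dropped) stalls at step 3 — #2 pop() → empty has no legal effect

not linearizable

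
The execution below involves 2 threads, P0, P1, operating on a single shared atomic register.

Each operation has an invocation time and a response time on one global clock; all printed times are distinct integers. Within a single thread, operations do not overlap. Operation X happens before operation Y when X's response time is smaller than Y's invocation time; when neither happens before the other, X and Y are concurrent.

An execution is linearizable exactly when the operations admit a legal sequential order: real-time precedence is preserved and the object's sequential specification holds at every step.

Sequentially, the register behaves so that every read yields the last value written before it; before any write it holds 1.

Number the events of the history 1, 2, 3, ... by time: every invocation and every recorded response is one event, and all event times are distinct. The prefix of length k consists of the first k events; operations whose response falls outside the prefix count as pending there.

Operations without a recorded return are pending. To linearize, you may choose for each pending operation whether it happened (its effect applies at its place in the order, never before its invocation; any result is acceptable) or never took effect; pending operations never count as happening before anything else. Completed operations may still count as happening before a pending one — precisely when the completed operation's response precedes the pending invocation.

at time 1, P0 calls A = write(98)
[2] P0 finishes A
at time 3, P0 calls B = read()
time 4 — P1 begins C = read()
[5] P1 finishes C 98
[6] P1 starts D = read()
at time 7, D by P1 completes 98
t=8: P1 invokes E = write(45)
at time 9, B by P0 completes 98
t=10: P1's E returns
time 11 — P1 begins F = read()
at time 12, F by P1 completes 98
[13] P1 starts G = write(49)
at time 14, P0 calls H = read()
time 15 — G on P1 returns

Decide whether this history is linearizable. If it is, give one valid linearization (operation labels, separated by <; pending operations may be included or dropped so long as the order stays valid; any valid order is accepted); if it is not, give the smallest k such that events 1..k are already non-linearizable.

prefix check: 1..11 passes, 1..12 fails once F's time-12 response joins
all 4 real-time-respecting orders fail — 6 completed atomic register operations, no legal replay
sample order A, B, C, D, E, F stalls at step 6 — F read() → 98 has no legal effect
sample order A, C, B, D, E, F stalls at step 6 — F read() → 98 has no legal effect

not linearizable — minimal violating prefix: 12 events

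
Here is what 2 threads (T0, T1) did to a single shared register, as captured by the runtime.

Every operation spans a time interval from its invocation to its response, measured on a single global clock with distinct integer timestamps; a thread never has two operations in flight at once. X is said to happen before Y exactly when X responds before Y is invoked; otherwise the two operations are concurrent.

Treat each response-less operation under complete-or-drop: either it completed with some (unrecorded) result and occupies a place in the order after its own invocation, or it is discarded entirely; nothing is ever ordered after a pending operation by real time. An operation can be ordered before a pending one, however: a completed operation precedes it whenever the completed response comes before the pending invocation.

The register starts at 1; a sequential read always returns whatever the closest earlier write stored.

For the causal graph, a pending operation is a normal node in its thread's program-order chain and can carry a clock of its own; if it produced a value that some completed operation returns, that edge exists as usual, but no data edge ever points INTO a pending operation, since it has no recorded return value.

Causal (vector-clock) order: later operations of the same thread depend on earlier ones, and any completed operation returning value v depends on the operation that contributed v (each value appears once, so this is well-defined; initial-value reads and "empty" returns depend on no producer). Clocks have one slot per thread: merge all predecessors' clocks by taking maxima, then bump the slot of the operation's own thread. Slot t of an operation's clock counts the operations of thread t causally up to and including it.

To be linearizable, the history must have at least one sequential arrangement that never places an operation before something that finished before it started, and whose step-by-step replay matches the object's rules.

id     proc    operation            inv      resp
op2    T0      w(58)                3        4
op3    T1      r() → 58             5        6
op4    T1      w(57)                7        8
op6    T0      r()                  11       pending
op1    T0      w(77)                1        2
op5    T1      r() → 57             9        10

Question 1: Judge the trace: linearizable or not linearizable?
linearizable

witness order: op1, op2, op3, op4, op5
1. op1 w(77), leaving value 77
2. op2 w(58), leaving value 58
3. op3 r() → 58, leaving value 58
4. op4 w(57), leaving value 57
5. op5 r() → 57, leaving value 57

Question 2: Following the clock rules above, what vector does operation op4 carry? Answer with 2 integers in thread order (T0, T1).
(2, 2)

op1 (invocation 1): nothing precedes it; T0's component alone gives (1, 0)
op2, invoked 3, takes VC(op1)=(1, 0) under max, adds 1 for T0 → (2, 0)
op3, invoked 5, takes VC(op2)=(2, 0) under max, adds 1 for T1 → (2, 1)
op6, invoked 11, takes VC(op2)=(2, 0) under max, adds 1 for T0 → (3, 0)
op4, invoked 7, takes VC(op3)=(2, 1) under max, adds 1 for T1 → (2, 2)
op5, invoked 9, takes VC(op4)=(2, 2) under max, adds 1 for T1 → (2, 3)
target: VC(op4) = (2, 2)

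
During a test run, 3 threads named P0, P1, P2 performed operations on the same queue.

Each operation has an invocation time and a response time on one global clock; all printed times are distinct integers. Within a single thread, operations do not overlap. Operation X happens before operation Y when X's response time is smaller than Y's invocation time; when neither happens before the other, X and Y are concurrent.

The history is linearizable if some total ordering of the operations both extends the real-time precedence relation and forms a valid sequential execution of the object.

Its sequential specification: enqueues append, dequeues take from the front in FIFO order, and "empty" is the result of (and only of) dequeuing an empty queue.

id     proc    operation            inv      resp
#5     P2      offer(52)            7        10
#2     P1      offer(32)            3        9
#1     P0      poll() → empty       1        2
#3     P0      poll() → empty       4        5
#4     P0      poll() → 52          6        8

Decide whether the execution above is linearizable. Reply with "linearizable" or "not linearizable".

witness order: #1, #3, #5, #2, #4
step 1: #1 poll() → empty — queue <>
step 2: #3 poll() → empty — queue <>
step 3: #5 offer(52) — queue <52>
step 4: #2 offer(32) — queue <52,32>
step 5: #4 poll() → 52 — queue <32>

linearizable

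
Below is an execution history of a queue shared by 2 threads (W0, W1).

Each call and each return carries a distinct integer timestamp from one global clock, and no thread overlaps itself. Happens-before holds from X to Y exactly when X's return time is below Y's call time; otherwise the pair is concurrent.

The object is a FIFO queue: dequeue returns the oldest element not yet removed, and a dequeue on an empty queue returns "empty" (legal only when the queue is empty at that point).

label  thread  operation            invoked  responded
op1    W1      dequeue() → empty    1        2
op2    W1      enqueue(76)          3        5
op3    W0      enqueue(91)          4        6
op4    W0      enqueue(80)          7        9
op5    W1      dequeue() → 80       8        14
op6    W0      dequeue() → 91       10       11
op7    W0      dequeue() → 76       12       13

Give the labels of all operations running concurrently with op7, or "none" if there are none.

overlap test against op7 [12,13]: concurrent iff the interval meets 12..13
op1 [1,2]: before
op2 [3,5]: before
op3 [4,6]: before
op4 [7,9]: before
op5 [8,14]: concurrent
op6 [10,11]: before

op5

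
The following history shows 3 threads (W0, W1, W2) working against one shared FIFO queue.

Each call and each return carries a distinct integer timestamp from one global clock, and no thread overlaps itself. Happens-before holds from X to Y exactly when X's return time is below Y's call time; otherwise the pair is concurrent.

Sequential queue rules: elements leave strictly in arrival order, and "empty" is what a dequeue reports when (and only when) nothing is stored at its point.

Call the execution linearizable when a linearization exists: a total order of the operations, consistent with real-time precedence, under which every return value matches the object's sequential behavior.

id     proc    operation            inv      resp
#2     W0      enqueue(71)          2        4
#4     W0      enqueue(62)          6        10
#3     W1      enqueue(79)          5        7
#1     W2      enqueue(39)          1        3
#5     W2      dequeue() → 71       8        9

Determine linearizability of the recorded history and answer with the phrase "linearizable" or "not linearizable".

linearizable

witness order: #2, #1, #3, #4, #5
1. #2 enqueue(71), leaving queue <71>
2. #1 enqueue(39), leaving queue <71,39>
3. #3 enqueue(79), leaving queue <71,39,79>
4. #4 enqueue(62), leaving queue <71,39,79,62>
5. #5 dequeue() → 71, leaving queue <39,79,62>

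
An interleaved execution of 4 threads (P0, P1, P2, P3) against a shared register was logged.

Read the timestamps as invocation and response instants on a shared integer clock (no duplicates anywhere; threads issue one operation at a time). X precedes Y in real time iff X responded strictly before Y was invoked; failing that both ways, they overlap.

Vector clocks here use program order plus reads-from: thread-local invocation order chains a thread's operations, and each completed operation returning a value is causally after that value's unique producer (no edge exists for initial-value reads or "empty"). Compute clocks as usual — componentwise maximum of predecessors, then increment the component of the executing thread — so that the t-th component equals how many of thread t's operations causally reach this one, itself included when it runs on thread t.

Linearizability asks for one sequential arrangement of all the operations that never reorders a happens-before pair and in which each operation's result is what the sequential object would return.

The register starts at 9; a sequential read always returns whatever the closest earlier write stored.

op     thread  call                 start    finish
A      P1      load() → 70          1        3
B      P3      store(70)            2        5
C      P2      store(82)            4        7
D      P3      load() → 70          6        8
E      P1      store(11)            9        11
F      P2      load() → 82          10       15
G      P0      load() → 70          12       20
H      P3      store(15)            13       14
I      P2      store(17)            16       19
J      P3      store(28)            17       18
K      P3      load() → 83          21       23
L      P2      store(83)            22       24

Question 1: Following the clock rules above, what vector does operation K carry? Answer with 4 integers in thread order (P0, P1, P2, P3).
B, invoked 2, has no incoming edges; only P3's bump applies → (0, 0, 0, 1)
C, invoked 4, has no incoming edges; only P2's bump applies → (0, 0, 1, 0)
D (invocation 6): componentwise max over VC(B)=(0, 0, 0, 1), +1 at P3, giving (0, 0, 0, 2)
F (invocation 10): componentwise max over VC(C)=(0, 0, 1, 0), +1 at P2, giving (0, 0, 2, 0)
A (invocation 1): componentwise max over VC(B)=(0, 0, 0, 1), +1 at P1, giving (0, 1, 0, 1)
G (invocation 12): componentwise max over VC(B)=(0, 0, 0, 1), +1 at P0, giving (1, 0, 0, 1)
H (invocation 13): componentwise max over VC(D)=(0, 0, 0, 2), +1 at P3, giving (0, 0, 0, 3)
I (invocation 16): componentwise max over VC(F)=(0, 0, 2, 0), +1 at P2, giving (0, 0, 3, 0)
E (invocation 9): componentwise max over VC(A)=(0, 1, 0, 1), +1 at P1, giving (0, 2, 0, 1)
J (invocation 17): componentwise max over VC(H)=(0, 0, 0, 3), +1 at P3, giving (0, 0, 0, 4)
L (invocation 22): componentwise max over VC(I)=(0, 0, 3, 0), +1 at P2, giving (0, 0, 4, 0)
K (invocation 21): componentwise max over VC(J)=(0, 0, 0, 4), VC(L)=(0, 0, 4, 0), +1 at P3, giving (0, 0, 4, 5)
target: VC(K) = (0, 0, 4, 5)

(0, 0, 4, 5)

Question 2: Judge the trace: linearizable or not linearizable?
events 1..19 are fine; event 20 — the response of G at time 20 — makes the prefix non-linearizable
the 10 completed operations admit 140 real-time orders; each fails the register replay
one such order, A, B, C, D, E, F, G, H, I, J, breaks at step 1 where A load() → 70 is illegal
one such order, A, B, C, D, E, F, G, H, J, I, breaks at step 1 where A load() → 70 is illegal

not linearizable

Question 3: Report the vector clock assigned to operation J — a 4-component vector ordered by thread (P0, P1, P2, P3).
VC(B, invoked at 2): no causal predecessors; +1 on P3 → (0, 0, 0, 1)
VC(C, invoked at 4): no causal predecessors; +1 on P2 → (0, 0, 1, 0)
from VC(B)=(0, 0, 0, 1), D (invoked 6) maxes components and bumps P3 → (0, 0, 0, 2)
from VC(C)=(0, 0, 1, 0), F (invoked 10) maxes components and bumps P2 → (0, 0, 2, 0)
from VC(B)=(0, 0, 0, 1), A (invoked 1) maxes components and bumps P1 → (0, 1, 0, 1)
from VC(B)=(0, 0, 0, 1), G (invoked 12) maxes components and bumps P0 → (1, 0, 0, 1)
from VC(D)=(0, 0, 0, 2), H (invoked 13) maxes components and bumps P3 → (0, 0, 0, 3)
from VC(F)=(0, 0, 2, 0), I (invoked 16) maxes components and bumps P2 → (0, 0, 3, 0)
from VC(A)=(0, 1, 0, 1), E (invoked 9) maxes components and bumps P1 → (0, 2, 0, 1)
from VC(H)=(0, 0, 0, 3), J (invoked 17) maxes components and bumps P3 → (0, 0, 0, 4)
from VC(I)=(0, 0, 3, 0), L (invoked 22) maxes components and bumps P2 → (0, 0, 4, 0)
from VC(J)=(0, 0, 0, 4), VC(L)=(0, 0, 4, 0), K (invoked 21) maxes components and bumps P3 → (0, 0, 4, 5)
target: VC(J) = (0, 0, 0, 4)

(0, 0, 0, 4)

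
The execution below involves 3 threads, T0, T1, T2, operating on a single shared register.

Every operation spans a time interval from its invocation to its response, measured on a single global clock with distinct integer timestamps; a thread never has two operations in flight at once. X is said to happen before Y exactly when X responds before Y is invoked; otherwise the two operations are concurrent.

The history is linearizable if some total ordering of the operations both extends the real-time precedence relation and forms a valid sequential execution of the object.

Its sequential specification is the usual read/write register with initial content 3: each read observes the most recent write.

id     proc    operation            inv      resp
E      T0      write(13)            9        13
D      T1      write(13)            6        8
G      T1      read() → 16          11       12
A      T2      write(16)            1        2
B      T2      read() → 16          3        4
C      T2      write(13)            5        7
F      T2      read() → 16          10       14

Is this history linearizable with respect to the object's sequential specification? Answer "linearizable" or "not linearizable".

not linearizable

already the first 12 events (up to G's response at time 12) admit no linearization; the first 11 still do
the 5 completed operations admit 2 real-time orders; each fails the register replay
include/drop combinations of the 2 pending operations (E, F) were all tried; none helps
take A, B, C, D, G (pending dropped): step 5 already fails, because G read() → 16 cannot occur there
take A, B, D, C, G (pending dropped): step 5 already fails, because G read() → 16 cannot occur there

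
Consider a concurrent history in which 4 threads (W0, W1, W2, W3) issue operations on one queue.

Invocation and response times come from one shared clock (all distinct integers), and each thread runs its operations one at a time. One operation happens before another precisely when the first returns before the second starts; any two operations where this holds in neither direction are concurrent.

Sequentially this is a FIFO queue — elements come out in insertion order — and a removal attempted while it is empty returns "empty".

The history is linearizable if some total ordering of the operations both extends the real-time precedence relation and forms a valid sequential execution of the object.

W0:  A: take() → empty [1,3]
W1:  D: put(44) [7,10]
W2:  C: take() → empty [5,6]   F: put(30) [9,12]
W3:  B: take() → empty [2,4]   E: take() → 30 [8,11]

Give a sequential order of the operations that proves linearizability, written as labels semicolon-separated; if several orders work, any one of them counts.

A; B; C; F; D; E

after step 1 (A take() → empty): queue <>
after step 2 (B take() → empty): queue <>
after step 3 (C take() → empty): queue <>
after step 4 (F put(30)): queue <30>
after step 5 (D put(44)): queue <30,44>
after step 6 (E take() → 30): queue <44>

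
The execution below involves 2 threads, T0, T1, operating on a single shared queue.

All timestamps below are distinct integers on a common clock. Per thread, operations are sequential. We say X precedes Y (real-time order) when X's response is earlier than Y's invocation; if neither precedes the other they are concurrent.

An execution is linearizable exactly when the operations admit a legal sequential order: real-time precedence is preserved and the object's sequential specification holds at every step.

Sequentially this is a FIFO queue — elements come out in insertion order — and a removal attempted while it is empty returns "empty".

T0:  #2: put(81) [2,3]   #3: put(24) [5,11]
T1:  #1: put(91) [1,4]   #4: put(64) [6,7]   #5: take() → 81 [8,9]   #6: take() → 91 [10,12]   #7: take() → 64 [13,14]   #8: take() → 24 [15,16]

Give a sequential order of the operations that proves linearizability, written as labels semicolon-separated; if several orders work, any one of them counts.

step 1: #2 put(81) — queue <81>
step 2: #1 put(91) — queue <81,91>
step 3: #4 put(64) — queue <81,91,64>
step 4: #3 put(24) — queue <81,91,64,24>
step 5: #5 take() → 81 — queue <91,64,24>
step 6: #6 take() → 91 — queue <64,24>
step 7: #7 take() → 64 — queue <24>
step 8: #8 take() → 24 — queue <>

#2; #1; #4; #3; #5; #6; #7; #8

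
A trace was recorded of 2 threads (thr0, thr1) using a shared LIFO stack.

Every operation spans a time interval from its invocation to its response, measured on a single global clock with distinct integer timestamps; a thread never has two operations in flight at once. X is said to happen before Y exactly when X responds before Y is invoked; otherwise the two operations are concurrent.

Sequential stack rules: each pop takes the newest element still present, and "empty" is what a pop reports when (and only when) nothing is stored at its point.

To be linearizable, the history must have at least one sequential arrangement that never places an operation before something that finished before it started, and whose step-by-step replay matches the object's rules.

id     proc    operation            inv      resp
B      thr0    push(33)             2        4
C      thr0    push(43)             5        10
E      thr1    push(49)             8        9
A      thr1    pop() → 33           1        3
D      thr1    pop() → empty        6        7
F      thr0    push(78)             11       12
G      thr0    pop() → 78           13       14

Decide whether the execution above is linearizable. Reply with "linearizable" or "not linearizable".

one valid linearization: B, A, D, C, E, F, G
after step 1 (B push(33)): stack <33>
after step 2 (A pop() → 33): stack <>
after step 3 (D pop() → empty): stack <>
after step 4 (C push(43)): stack <43>
after step 5 (E push(49)): stack <43,49>
after step 6 (F push(78)): stack <43,49,78>
after step 7 (G pop() → 78): stack <43,49>

linearizable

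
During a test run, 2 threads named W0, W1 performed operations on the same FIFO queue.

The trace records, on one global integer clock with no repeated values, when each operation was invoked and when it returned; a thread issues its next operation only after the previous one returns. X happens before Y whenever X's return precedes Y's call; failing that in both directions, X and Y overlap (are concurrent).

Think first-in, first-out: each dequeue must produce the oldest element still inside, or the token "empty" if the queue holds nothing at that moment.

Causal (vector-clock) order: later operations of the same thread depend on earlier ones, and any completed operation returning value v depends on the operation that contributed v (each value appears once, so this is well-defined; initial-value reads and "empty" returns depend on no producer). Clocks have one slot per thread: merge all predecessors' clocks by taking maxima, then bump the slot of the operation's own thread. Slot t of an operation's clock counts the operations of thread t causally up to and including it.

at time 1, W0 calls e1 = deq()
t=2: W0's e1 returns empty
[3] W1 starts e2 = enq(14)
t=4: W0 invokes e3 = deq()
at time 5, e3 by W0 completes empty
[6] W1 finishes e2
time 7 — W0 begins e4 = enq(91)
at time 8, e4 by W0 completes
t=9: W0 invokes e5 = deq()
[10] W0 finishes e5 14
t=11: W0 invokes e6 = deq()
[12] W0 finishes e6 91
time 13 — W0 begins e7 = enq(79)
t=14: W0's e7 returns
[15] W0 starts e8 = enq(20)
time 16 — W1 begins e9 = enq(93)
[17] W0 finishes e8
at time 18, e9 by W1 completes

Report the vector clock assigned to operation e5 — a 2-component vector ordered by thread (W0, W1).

(4, 1)

e2, invoked 3, has no incoming edges; only W1's bump applies → (0, 1)
e1, invoked 1, has no incoming edges; only W0's bump applies → (1, 0)
e9 (invocation 16): componentwise max over VC(e2)=(0, 1), +1 at W1, giving (0, 2)
e3 (invocation 4): componentwise max over VC(e1)=(1, 0), +1 at W0, giving (2, 0)
e4 (invocation 7): componentwise max over VC(e3)=(2, 0), +1 at W0, giving (3, 0)
e5 (invocation 9): componentwise max over VC(e2)=(0, 1), VC(e4)=(3, 0), +1 at W0, giving (4, 1)
e6 (invocation 11): componentwise max over VC(e4)=(3, 0), VC(e5)=(4, 1), +1 at W0, giving (5, 1)
e7 (invocation 13): componentwise max over VC(e6)=(5, 1), +1 at W0, giving (6, 1)
e8 (invocation 15): componentwise max over VC(e7)=(6, 1), +1 at W0, giving (7, 1)
target: VC(e5) = (4, 1)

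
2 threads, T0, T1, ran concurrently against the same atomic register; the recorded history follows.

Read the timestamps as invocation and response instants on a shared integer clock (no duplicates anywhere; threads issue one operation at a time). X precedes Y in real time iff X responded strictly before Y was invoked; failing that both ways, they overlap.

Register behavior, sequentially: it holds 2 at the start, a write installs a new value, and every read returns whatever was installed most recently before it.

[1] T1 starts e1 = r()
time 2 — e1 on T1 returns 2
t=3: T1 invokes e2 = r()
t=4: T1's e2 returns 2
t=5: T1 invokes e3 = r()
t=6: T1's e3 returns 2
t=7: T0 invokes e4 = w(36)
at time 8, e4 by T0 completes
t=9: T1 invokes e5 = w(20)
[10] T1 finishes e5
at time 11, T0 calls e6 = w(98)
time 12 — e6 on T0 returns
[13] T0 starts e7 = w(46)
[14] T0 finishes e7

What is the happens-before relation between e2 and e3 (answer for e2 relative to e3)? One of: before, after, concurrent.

before

e2 spans [3,4], e3 spans [5,6]
resp(e2)=4 < inv(e3)=5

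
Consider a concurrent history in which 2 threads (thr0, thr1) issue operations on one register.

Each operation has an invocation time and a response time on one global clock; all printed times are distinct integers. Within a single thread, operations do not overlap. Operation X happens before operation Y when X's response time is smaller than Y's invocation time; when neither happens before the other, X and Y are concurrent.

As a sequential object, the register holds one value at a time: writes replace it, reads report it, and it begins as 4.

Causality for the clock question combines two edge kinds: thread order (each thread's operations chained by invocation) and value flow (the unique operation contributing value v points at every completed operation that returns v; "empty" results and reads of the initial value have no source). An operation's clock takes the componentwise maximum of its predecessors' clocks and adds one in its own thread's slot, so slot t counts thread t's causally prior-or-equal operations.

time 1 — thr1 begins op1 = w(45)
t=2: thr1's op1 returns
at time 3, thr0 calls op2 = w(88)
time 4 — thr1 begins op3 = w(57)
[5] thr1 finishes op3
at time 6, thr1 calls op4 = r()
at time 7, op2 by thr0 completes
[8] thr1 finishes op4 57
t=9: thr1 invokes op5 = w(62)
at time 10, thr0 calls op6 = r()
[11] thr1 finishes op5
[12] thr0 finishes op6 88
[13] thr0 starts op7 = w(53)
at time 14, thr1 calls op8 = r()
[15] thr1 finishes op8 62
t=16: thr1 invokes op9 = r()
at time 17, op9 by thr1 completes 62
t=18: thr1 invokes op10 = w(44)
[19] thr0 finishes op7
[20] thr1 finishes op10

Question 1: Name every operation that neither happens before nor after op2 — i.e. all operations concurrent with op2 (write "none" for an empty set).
Answer: op3, op4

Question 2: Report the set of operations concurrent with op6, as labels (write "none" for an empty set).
Answer: op5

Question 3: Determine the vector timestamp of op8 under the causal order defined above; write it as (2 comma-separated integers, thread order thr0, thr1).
Answer: (0, 5)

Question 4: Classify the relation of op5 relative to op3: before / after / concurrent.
Answer: after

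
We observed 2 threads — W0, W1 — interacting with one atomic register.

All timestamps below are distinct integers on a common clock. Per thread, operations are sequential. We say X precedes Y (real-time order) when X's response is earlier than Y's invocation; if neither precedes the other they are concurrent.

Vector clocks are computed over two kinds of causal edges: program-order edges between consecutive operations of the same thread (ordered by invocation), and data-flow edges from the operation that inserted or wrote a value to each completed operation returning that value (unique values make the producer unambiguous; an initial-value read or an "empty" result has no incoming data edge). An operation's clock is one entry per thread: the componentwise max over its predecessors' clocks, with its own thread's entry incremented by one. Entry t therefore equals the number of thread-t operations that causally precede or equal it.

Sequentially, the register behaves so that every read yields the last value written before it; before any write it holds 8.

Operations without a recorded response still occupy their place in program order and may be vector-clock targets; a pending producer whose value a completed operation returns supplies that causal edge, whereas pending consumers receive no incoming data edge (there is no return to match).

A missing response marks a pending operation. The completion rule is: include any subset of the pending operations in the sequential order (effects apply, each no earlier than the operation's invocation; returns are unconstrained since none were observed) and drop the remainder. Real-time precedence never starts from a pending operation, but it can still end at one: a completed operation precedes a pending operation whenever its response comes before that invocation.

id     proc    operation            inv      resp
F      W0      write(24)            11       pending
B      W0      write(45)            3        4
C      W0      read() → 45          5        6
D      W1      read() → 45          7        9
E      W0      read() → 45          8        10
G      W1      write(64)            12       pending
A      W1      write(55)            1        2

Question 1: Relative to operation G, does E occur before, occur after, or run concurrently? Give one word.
before

E spans [8,10], G spans [12,…)
resp(E)=10 < inv(G)=12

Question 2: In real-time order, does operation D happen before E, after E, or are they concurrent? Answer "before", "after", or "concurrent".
concurrent

D spans [7,9], E spans [8,10]
the intervals overlap in both directions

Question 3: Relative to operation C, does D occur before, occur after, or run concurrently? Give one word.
after

D spans [7,9], C spans [5,6]
resp(C)=6 < inv(D)=7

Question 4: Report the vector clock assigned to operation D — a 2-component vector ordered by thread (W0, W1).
(1, 2)

no predecessors for A (invoked 1): W1 increments from zero → (0, 1)
no predecessors for B (invoked 3): W0 increments from zero → (1, 0)
invoked at 5, C merges VC(B)=(1, 0) and bumps W0's slot → (2, 0)
invoked at 7, D merges VC(A)=(0, 1), VC(B)=(1, 0) and bumps W1's slot → (1, 2)
invoked at 8, E merges VC(B)=(1, 0), VC(C)=(2, 0) and bumps W0's slot → (3, 0)
invoked at 12, G merges VC(D)=(1, 2) and bumps W1's slot → (1, 3)
invoked at 11, F merges VC(E)=(3, 0) and bumps W0's slot → (4, 0)
target: VC(D) = (1, 2)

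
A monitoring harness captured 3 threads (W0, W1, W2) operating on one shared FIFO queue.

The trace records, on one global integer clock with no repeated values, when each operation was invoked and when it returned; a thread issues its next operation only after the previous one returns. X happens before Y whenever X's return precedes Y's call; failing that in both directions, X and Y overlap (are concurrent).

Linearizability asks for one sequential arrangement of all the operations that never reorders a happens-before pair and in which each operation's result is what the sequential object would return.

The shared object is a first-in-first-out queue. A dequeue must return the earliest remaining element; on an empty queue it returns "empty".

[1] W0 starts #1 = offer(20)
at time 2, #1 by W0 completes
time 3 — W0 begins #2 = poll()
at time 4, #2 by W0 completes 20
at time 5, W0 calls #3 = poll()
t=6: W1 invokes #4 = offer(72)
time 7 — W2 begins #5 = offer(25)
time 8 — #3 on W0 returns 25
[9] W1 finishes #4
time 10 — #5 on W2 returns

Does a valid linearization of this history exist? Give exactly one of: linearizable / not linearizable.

linearizable

witness order: #1, #2, #5, #3, #4
step 1: #1 offer(20) — queue <20>
step 2: #2 poll() → 20 — queue <>
step 3: #5 offer(25) — queue <25>
step 4: #3 poll() → 25 — queue <>
step 5: #4 offer(72) — queue <72>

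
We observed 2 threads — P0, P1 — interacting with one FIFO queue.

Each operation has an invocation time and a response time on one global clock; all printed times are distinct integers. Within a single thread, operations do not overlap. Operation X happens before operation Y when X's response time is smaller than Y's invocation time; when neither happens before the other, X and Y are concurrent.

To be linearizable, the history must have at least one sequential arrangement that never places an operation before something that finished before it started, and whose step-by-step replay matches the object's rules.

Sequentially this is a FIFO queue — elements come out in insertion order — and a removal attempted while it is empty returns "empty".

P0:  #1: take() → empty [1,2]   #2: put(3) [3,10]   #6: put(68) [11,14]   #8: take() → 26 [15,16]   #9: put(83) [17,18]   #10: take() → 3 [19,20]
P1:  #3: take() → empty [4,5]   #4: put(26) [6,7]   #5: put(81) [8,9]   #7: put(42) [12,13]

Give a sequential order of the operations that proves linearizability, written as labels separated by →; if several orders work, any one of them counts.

1. #1 take() → empty, leaving queue <>
2. #3 take() → empty, leaving queue <>
3. #4 put(26), leaving queue <26>
4. #2 put(3), leaving queue <26,3>
5. #5 put(81), leaving queue <26,3,81>
6. #6 put(68), leaving queue <26,3,81,68>
7. #7 put(42), leaving queue <26,3,81,68,42>
8. #8 take() → 26, leaving queue <3,81,68,42>
9. #9 put(83), leaving queue <3,81,68,42,83>
10. #10 take() → 3, leaving queue <81,68,42,83>

#1 → #3 → #4 → #2 → #5 → #6 → #7 → #8 → #9 → #10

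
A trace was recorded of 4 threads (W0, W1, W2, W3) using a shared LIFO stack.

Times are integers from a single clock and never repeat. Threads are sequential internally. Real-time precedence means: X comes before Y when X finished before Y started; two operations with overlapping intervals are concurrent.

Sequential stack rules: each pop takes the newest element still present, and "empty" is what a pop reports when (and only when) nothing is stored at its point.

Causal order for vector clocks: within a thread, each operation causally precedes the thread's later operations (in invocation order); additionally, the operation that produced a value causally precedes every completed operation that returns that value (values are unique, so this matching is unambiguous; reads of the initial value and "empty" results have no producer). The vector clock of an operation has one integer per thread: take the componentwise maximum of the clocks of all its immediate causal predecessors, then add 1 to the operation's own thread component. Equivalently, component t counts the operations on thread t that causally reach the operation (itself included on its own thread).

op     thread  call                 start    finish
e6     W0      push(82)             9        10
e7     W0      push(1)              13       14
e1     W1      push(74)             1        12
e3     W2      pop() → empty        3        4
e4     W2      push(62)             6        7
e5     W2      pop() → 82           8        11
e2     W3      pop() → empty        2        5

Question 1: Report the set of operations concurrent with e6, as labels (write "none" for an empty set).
Answer: e1, e5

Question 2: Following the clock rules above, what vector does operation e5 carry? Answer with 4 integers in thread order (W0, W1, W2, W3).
Answer: (1, 0, 3, 0)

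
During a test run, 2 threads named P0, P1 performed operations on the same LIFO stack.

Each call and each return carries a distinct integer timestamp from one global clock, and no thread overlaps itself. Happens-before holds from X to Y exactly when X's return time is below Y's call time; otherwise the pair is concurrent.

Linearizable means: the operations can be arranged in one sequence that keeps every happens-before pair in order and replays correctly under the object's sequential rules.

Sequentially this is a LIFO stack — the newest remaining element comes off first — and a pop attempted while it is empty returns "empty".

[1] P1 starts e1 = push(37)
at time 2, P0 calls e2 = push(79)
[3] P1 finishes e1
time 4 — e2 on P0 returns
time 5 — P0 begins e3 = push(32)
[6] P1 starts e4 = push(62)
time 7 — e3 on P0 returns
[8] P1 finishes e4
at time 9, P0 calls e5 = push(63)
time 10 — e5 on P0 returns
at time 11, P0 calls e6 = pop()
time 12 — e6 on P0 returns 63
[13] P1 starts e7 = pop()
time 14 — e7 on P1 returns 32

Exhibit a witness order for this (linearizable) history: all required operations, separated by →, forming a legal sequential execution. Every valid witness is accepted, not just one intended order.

e1 → e2 → e4 → e3 → e5 → e6 → e7

1. e1 push(37), leaving stack <37>
2. e2 push(79), leaving stack <37,79>
3. e4 push(62), leaving stack <37,79,62>
4. e3 push(32), leaving stack <37,79,62,32>
5. e5 push(63), leaving stack <37,79,62,32,63>
6. e6 pop() → 63, leaving stack <37,79,62,32>
7. e7 pop() → 32, leaving stack <37,79,62>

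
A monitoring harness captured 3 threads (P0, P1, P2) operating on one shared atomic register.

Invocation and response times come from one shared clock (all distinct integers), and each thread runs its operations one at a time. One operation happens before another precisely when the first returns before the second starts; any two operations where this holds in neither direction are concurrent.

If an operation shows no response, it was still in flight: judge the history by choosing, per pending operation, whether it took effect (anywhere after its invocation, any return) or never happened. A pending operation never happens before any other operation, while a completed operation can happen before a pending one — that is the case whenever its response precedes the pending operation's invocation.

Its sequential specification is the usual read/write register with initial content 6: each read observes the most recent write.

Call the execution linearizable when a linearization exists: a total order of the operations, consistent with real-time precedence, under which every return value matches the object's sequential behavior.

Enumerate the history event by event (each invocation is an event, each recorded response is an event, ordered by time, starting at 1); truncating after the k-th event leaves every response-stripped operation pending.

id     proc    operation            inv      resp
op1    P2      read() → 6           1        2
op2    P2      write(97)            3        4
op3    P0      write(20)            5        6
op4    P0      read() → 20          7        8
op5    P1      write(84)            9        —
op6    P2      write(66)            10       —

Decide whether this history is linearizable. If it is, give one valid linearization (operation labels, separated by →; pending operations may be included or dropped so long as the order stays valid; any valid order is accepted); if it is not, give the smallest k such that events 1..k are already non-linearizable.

linearizable — witness: op1 → op2 → op3 → op4

1. op1 read() → 6, leaving value 6
2. op2 write(97), leaving value 97
3. op3 write(20), leaving value 20
4. op4 read() → 20, leaving value 20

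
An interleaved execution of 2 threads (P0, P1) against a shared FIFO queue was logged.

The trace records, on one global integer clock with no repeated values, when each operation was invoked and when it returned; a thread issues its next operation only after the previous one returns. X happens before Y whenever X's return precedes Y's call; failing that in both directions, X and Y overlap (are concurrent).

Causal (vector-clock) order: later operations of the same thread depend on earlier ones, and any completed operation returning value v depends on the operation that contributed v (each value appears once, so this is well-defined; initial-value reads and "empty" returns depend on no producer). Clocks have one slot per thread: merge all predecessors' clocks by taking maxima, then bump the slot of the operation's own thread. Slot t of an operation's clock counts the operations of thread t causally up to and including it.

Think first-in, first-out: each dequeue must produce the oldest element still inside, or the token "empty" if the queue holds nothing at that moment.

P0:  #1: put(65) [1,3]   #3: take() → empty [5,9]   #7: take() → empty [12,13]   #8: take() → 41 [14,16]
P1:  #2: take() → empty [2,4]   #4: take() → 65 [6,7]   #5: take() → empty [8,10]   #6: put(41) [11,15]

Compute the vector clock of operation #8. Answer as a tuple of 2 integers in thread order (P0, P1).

#2 (invocation 2): nothing precedes it; P1's component alone gives (0, 1)
#1 (invocation 1): nothing precedes it; P0's component alone gives (1, 0)
VC(#3, invoked at 5): max of VC(#1)=(1, 0), then +1 on thread P0 → (2, 0)
VC(#4, invoked at 6): max of VC(#1)=(1, 0), VC(#2)=(0, 1), then +1 on thread P1 → (1, 2)
VC(#7, invoked at 12): max of VC(#3)=(2, 0), then +1 on thread P0 → (3, 0)
VC(#5, invoked at 8): max of VC(#4)=(1, 2), then +1 on thread P1 → (1, 3)
VC(#6, invoked at 11): max of VC(#5)=(1, 3), then +1 on thread P1 → (1, 4)
VC(#8, invoked at 14): max of VC(#6)=(1, 4), VC(#7)=(3, 0), then +1 on thread P0 → (4, 4)
target: VC(#8) = (4, 4)

(4, 4)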